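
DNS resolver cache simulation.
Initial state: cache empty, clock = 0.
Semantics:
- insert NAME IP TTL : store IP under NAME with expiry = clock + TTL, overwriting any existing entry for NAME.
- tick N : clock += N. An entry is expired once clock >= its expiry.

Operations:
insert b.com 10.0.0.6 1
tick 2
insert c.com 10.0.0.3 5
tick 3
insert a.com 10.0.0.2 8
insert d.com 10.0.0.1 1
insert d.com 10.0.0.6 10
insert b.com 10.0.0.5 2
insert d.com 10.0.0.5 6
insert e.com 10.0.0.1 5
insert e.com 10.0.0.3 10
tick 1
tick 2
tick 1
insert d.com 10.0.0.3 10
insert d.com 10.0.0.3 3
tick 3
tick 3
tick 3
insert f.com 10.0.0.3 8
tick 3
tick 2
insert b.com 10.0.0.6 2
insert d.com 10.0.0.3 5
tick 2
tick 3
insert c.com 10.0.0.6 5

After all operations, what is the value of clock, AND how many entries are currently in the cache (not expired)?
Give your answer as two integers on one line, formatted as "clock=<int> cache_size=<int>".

Answer: clock=28 cache_size=1

Derivation:
Op 1: insert b.com -> 10.0.0.6 (expiry=0+1=1). clock=0
Op 2: tick 2 -> clock=2. purged={b.com}
Op 3: insert c.com -> 10.0.0.3 (expiry=2+5=7). clock=2
Op 4: tick 3 -> clock=5.
Op 5: insert a.com -> 10.0.0.2 (expiry=5+8=13). clock=5
Op 6: insert d.com -> 10.0.0.1 (expiry=5+1=6). clock=5
Op 7: insert d.com -> 10.0.0.6 (expiry=5+10=15). clock=5
Op 8: insert b.com -> 10.0.0.5 (expiry=5+2=7). clock=5
Op 9: insert d.com -> 10.0.0.5 (expiry=5+6=11). clock=5
Op 10: insert e.com -> 10.0.0.1 (expiry=5+5=10). clock=5
Op 11: insert e.com -> 10.0.0.3 (expiry=5+10=15). clock=5
Op 12: tick 1 -> clock=6.
Op 13: tick 2 -> clock=8. purged={b.com,c.com}
Op 14: tick 1 -> clock=9.
Op 15: insert d.com -> 10.0.0.3 (expiry=9+10=19). clock=9
Op 16: insert d.com -> 10.0.0.3 (expiry=9+3=12). clock=9
Op 17: tick 3 -> clock=12. purged={d.com}
Op 18: tick 3 -> clock=15. purged={a.com,e.com}
Op 19: tick 3 -> clock=18.
Op 20: insert f.com -> 10.0.0.3 (expiry=18+8=26). clock=18
Op 21: tick 3 -> clock=21.
Op 22: tick 2 -> clock=23.
Op 23: insert b.com -> 10.0.0.6 (expiry=23+2=25). clock=23
Op 24: insert d.com -> 10.0.0.3 (expiry=23+5=28). clock=23
Op 25: tick 2 -> clock=25. purged={b.com}
Op 26: tick 3 -> clock=28. purged={d.com,f.com}
Op 27: insert c.com -> 10.0.0.6 (expiry=28+5=33). clock=28
Final clock = 28
Final cache (unexpired): {c.com} -> size=1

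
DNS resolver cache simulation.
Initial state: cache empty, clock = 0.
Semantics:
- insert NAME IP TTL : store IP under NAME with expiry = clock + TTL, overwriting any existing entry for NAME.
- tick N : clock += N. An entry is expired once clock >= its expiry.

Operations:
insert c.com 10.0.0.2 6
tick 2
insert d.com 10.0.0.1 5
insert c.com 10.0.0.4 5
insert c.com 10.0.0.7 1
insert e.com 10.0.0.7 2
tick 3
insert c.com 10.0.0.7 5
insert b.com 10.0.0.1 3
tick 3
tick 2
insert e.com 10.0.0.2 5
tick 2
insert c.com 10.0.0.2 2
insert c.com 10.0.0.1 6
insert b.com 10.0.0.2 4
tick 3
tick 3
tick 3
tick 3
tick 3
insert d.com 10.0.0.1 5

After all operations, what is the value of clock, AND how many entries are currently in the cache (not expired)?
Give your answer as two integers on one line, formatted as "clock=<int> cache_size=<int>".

Answer: clock=27 cache_size=1

Derivation:
Op 1: insert c.com -> 10.0.0.2 (expiry=0+6=6). clock=0
Op 2: tick 2 -> clock=2.
Op 3: insert d.com -> 10.0.0.1 (expiry=2+5=7). clock=2
Op 4: insert c.com -> 10.0.0.4 (expiry=2+5=7). clock=2
Op 5: insert c.com -> 10.0.0.7 (expiry=2+1=3). clock=2
Op 6: insert e.com -> 10.0.0.7 (expiry=2+2=4). clock=2
Op 7: tick 3 -> clock=5. purged={c.com,e.com}
Op 8: insert c.com -> 10.0.0.7 (expiry=5+5=10). clock=5
Op 9: insert b.com -> 10.0.0.1 (expiry=5+3=8). clock=5
Op 10: tick 3 -> clock=8. purged={b.com,d.com}
Op 11: tick 2 -> clock=10. purged={c.com}
Op 12: insert e.com -> 10.0.0.2 (expiry=10+5=15). clock=10
Op 13: tick 2 -> clock=12.
Op 14: insert c.com -> 10.0.0.2 (expiry=12+2=14). clock=12
Op 15: insert c.com -> 10.0.0.1 (expiry=12+6=18). clock=12
Op 16: insert b.com -> 10.0.0.2 (expiry=12+4=16). clock=12
Op 17: tick 3 -> clock=15. purged={e.com}
Op 18: tick 3 -> clock=18. purged={b.com,c.com}
Op 19: tick 3 -> clock=21.
Op 20: tick 3 -> clock=24.
Op 21: tick 3 -> clock=27.
Op 22: insert d.com -> 10.0.0.1 (expiry=27+5=32). clock=27
Final clock = 27
Final cache (unexpired): {d.com} -> size=1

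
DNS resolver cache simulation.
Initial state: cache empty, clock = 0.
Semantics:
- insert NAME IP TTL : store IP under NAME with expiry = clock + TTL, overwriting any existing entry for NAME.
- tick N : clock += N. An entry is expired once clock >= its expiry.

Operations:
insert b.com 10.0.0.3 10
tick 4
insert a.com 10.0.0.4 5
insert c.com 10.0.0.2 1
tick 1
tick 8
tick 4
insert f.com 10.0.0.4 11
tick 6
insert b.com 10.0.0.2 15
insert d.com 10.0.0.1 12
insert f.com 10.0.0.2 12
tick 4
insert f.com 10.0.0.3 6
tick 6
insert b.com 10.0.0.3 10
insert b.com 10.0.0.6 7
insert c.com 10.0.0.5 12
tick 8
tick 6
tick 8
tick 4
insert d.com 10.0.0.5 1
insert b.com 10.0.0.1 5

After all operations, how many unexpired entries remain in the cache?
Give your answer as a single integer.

Op 1: insert b.com -> 10.0.0.3 (expiry=0+10=10). clock=0
Op 2: tick 4 -> clock=4.
Op 3: insert a.com -> 10.0.0.4 (expiry=4+5=9). clock=4
Op 4: insert c.com -> 10.0.0.2 (expiry=4+1=5). clock=4
Op 5: tick 1 -> clock=5. purged={c.com}
Op 6: tick 8 -> clock=13. purged={a.com,b.com}
Op 7: tick 4 -> clock=17.
Op 8: insert f.com -> 10.0.0.4 (expiry=17+11=28). clock=17
Op 9: tick 6 -> clock=23.
Op 10: insert b.com -> 10.0.0.2 (expiry=23+15=38). clock=23
Op 11: insert d.com -> 10.0.0.1 (expiry=23+12=35). clock=23
Op 12: insert f.com -> 10.0.0.2 (expiry=23+12=35). clock=23
Op 13: tick 4 -> clock=27.
Op 14: insert f.com -> 10.0.0.3 (expiry=27+6=33). clock=27
Op 15: tick 6 -> clock=33. purged={f.com}
Op 16: insert b.com -> 10.0.0.3 (expiry=33+10=43). clock=33
Op 17: insert b.com -> 10.0.0.6 (expiry=33+7=40). clock=33
Op 18: insert c.com -> 10.0.0.5 (expiry=33+12=45). clock=33
Op 19: tick 8 -> clock=41. purged={b.com,d.com}
Op 20: tick 6 -> clock=47. purged={c.com}
Op 21: tick 8 -> clock=55.
Op 22: tick 4 -> clock=59.
Op 23: insert d.com -> 10.0.0.5 (expiry=59+1=60). clock=59
Op 24: insert b.com -> 10.0.0.1 (expiry=59+5=64). clock=59
Final cache (unexpired): {b.com,d.com} -> size=2

Answer: 2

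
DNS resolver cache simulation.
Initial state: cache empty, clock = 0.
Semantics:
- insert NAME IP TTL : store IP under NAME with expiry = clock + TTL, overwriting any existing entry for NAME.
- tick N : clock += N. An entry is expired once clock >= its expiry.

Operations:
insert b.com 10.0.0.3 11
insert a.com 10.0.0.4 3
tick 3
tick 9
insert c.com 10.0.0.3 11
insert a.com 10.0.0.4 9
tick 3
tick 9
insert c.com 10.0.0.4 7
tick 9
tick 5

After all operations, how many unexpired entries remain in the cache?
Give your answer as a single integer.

Answer: 0

Derivation:
Op 1: insert b.com -> 10.0.0.3 (expiry=0+11=11). clock=0
Op 2: insert a.com -> 10.0.0.4 (expiry=0+3=3). clock=0
Op 3: tick 3 -> clock=3. purged={a.com}
Op 4: tick 9 -> clock=12. purged={b.com}
Op 5: insert c.com -> 10.0.0.3 (expiry=12+11=23). clock=12
Op 6: insert a.com -> 10.0.0.4 (expiry=12+9=21). clock=12
Op 7: tick 3 -> clock=15.
Op 8: tick 9 -> clock=24. purged={a.com,c.com}
Op 9: insert c.com -> 10.0.0.4 (expiry=24+7=31). clock=24
Op 10: tick 9 -> clock=33. purged={c.com}
Op 11: tick 5 -> clock=38.
Final cache (unexpired): {} -> size=0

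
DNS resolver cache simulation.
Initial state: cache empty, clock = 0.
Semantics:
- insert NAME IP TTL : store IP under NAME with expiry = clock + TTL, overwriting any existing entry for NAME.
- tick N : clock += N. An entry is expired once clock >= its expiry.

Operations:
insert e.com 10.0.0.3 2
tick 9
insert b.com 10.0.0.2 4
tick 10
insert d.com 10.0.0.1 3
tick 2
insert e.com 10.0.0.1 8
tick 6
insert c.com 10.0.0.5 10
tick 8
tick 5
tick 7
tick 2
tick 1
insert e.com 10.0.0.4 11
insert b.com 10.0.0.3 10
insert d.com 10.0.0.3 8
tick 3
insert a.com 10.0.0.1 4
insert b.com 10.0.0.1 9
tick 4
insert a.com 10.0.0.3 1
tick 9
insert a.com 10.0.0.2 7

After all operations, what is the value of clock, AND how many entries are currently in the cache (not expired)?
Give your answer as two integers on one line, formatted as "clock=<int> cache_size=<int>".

Op 1: insert e.com -> 10.0.0.3 (expiry=0+2=2). clock=0
Op 2: tick 9 -> clock=9. purged={e.com}
Op 3: insert b.com -> 10.0.0.2 (expiry=9+4=13). clock=9
Op 4: tick 10 -> clock=19. purged={b.com}
Op 5: insert d.com -> 10.0.0.1 (expiry=19+3=22). clock=19
Op 6: tick 2 -> clock=21.
Op 7: insert e.com -> 10.0.0.1 (expiry=21+8=29). clock=21
Op 8: tick 6 -> clock=27. purged={d.com}
Op 9: insert c.com -> 10.0.0.5 (expiry=27+10=37). clock=27
Op 10: tick 8 -> clock=35. purged={e.com}
Op 11: tick 5 -> clock=40. purged={c.com}
Op 12: tick 7 -> clock=47.
Op 13: tick 2 -> clock=49.
Op 14: tick 1 -> clock=50.
Op 15: insert e.com -> 10.0.0.4 (expiry=50+11=61). clock=50
Op 16: insert b.com -> 10.0.0.3 (expiry=50+10=60). clock=50
Op 17: insert d.com -> 10.0.0.3 (expiry=50+8=58). clock=50
Op 18: tick 3 -> clock=53.
Op 19: insert a.com -> 10.0.0.1 (expiry=53+4=57). clock=53
Op 20: insert b.com -> 10.0.0.1 (expiry=53+9=62). clock=53
Op 21: tick 4 -> clock=57. purged={a.com}
Op 22: insert a.com -> 10.0.0.3 (expiry=57+1=58). clock=57
Op 23: tick 9 -> clock=66. purged={a.com,b.com,d.com,e.com}
Op 24: insert a.com -> 10.0.0.2 (expiry=66+7=73). clock=66
Final clock = 66
Final cache (unexpired): {a.com} -> size=1

Answer: clock=66 cache_size=1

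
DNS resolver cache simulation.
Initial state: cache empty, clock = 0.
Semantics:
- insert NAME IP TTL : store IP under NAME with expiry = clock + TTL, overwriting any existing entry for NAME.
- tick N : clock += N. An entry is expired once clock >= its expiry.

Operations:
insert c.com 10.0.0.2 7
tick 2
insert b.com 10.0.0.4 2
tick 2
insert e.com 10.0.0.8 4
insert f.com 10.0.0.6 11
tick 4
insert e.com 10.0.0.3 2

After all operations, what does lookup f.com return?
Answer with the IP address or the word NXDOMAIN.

Answer: 10.0.0.6

Derivation:
Op 1: insert c.com -> 10.0.0.2 (expiry=0+7=7). clock=0
Op 2: tick 2 -> clock=2.
Op 3: insert b.com -> 10.0.0.4 (expiry=2+2=4). clock=2
Op 4: tick 2 -> clock=4. purged={b.com}
Op 5: insert e.com -> 10.0.0.8 (expiry=4+4=8). clock=4
Op 6: insert f.com -> 10.0.0.6 (expiry=4+11=15). clock=4
Op 7: tick 4 -> clock=8. purged={c.com,e.com}
Op 8: insert e.com -> 10.0.0.3 (expiry=8+2=10). clock=8
lookup f.com: present, ip=10.0.0.6 expiry=15 > clock=8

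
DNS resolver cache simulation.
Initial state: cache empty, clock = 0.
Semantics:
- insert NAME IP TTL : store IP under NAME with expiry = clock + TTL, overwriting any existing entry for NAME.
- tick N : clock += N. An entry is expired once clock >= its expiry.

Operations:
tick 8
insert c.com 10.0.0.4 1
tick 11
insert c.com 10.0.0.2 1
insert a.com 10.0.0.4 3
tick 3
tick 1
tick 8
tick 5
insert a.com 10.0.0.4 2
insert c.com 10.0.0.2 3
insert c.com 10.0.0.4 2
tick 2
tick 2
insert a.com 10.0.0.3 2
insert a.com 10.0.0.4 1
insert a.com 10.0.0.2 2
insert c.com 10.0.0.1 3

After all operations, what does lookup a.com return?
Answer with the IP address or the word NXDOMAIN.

Answer: 10.0.0.2

Derivation:
Op 1: tick 8 -> clock=8.
Op 2: insert c.com -> 10.0.0.4 (expiry=8+1=9). clock=8
Op 3: tick 11 -> clock=19. purged={c.com}
Op 4: insert c.com -> 10.0.0.2 (expiry=19+1=20). clock=19
Op 5: insert a.com -> 10.0.0.4 (expiry=19+3=22). clock=19
Op 6: tick 3 -> clock=22. purged={a.com,c.com}
Op 7: tick 1 -> clock=23.
Op 8: tick 8 -> clock=31.
Op 9: tick 5 -> clock=36.
Op 10: insert a.com -> 10.0.0.4 (expiry=36+2=38). clock=36
Op 11: insert c.com -> 10.0.0.2 (expiry=36+3=39). clock=36
Op 12: insert c.com -> 10.0.0.4 (expiry=36+2=38). clock=36
Op 13: tick 2 -> clock=38. purged={a.com,c.com}
Op 14: tick 2 -> clock=40.
Op 15: insert a.com -> 10.0.0.3 (expiry=40+2=42). clock=40
Op 16: insert a.com -> 10.0.0.4 (expiry=40+1=41). clock=40
Op 17: insert a.com -> 10.0.0.2 (expiry=40+2=42). clock=40
Op 18: insert c.com -> 10.0.0.1 (expiry=40+3=43). clock=40
lookup a.com: present, ip=10.0.0.2 expiry=42 > clock=40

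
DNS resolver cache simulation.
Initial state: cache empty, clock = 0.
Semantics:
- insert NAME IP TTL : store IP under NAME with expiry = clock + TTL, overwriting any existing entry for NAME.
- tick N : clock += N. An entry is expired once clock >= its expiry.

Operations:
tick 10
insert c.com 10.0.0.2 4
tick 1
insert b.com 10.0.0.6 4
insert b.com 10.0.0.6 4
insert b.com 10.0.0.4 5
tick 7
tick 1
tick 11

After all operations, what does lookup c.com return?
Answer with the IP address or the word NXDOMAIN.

Answer: NXDOMAIN

Derivation:
Op 1: tick 10 -> clock=10.
Op 2: insert c.com -> 10.0.0.2 (expiry=10+4=14). clock=10
Op 3: tick 1 -> clock=11.
Op 4: insert b.com -> 10.0.0.6 (expiry=11+4=15). clock=11
Op 5: insert b.com -> 10.0.0.6 (expiry=11+4=15). clock=11
Op 6: insert b.com -> 10.0.0.4 (expiry=11+5=16). clock=11
Op 7: tick 7 -> clock=18. purged={b.com,c.com}
Op 8: tick 1 -> clock=19.
Op 9: tick 11 -> clock=30.
lookup c.com: not in cache (expired or never inserted)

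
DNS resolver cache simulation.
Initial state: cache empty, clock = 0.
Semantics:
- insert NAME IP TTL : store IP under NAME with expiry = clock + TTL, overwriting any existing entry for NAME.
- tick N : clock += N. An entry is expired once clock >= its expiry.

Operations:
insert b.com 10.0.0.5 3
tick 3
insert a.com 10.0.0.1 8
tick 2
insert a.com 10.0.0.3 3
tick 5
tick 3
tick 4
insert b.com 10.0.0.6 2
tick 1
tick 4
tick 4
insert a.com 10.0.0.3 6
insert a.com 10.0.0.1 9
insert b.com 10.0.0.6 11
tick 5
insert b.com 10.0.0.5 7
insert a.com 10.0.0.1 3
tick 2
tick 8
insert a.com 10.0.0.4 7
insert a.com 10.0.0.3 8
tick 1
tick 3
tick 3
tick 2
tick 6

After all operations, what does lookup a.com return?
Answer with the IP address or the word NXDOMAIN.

Answer: NXDOMAIN

Derivation:
Op 1: insert b.com -> 10.0.0.5 (expiry=0+3=3). clock=0
Op 2: tick 3 -> clock=3. purged={b.com}
Op 3: insert a.com -> 10.0.0.1 (expiry=3+8=11). clock=3
Op 4: tick 2 -> clock=5.
Op 5: insert a.com -> 10.0.0.3 (expiry=5+3=8). clock=5
Op 6: tick 5 -> clock=10. purged={a.com}
Op 7: tick 3 -> clock=13.
Op 8: tick 4 -> clock=17.
Op 9: insert b.com -> 10.0.0.6 (expiry=17+2=19). clock=17
Op 10: tick 1 -> clock=18.
Op 11: tick 4 -> clock=22. purged={b.com}
Op 12: tick 4 -> clock=26.
Op 13: insert a.com -> 10.0.0.3 (expiry=26+6=32). clock=26
Op 14: insert a.com -> 10.0.0.1 (expiry=26+9=35). clock=26
Op 15: insert b.com -> 10.0.0.6 (expiry=26+11=37). clock=26
Op 16: tick 5 -> clock=31.
Op 17: insert b.com -> 10.0.0.5 (expiry=31+7=38). clock=31
Op 18: insert a.com -> 10.0.0.1 (expiry=31+3=34). clock=31
Op 19: tick 2 -> clock=33.
Op 20: tick 8 -> clock=41. purged={a.com,b.com}
Op 21: insert a.com -> 10.0.0.4 (expiry=41+7=48). clock=41
Op 22: insert a.com -> 10.0.0.3 (expiry=41+8=49). clock=41
Op 23: tick 1 -> clock=42.
Op 24: tick 3 -> clock=45.
Op 25: tick 3 -> clock=48.
Op 26: tick 2 -> clock=50. purged={a.com}
Op 27: tick 6 -> clock=56.
lookup a.com: not in cache (expired or never inserted)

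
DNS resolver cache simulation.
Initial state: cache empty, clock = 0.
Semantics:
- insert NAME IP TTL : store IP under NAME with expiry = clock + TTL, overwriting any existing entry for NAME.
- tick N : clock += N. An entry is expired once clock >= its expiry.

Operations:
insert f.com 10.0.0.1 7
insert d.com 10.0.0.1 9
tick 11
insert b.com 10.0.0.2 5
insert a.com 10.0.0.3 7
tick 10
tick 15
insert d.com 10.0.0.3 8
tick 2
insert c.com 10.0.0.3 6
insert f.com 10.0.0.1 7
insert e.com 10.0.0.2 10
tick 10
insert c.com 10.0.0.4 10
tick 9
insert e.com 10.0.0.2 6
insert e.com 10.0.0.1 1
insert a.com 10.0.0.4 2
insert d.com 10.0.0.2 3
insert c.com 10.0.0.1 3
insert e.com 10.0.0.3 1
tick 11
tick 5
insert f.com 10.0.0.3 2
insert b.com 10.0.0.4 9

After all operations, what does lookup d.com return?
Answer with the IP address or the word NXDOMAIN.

Op 1: insert f.com -> 10.0.0.1 (expiry=0+7=7). clock=0
Op 2: insert d.com -> 10.0.0.1 (expiry=0+9=9). clock=0
Op 3: tick 11 -> clock=11. purged={d.com,f.com}
Op 4: insert b.com -> 10.0.0.2 (expiry=11+5=16). clock=11
Op 5: insert a.com -> 10.0.0.3 (expiry=11+7=18). clock=11
Op 6: tick 10 -> clock=21. purged={a.com,b.com}
Op 7: tick 15 -> clock=36.
Op 8: insert d.com -> 10.0.0.3 (expiry=36+8=44). clock=36
Op 9: tick 2 -> clock=38.
Op 10: insert c.com -> 10.0.0.3 (expiry=38+6=44). clock=38
Op 11: insert f.com -> 10.0.0.1 (expiry=38+7=45). clock=38
Op 12: insert e.com -> 10.0.0.2 (expiry=38+10=48). clock=38
Op 13: tick 10 -> clock=48. purged={c.com,d.com,e.com,f.com}
Op 14: insert c.com -> 10.0.0.4 (expiry=48+10=58). clock=48
Op 15: tick 9 -> clock=57.
Op 16: insert e.com -> 10.0.0.2 (expiry=57+6=63). clock=57
Op 17: insert e.com -> 10.0.0.1 (expiry=57+1=58). clock=57
Op 18: insert a.com -> 10.0.0.4 (expiry=57+2=59). clock=57
Op 19: insert d.com -> 10.0.0.2 (expiry=57+3=60). clock=57
Op 20: insert c.com -> 10.0.0.1 (expiry=57+3=60). clock=57
Op 21: insert e.com -> 10.0.0.3 (expiry=57+1=58). clock=57
Op 22: tick 11 -> clock=68. purged={a.com,c.com,d.com,e.com}
Op 23: tick 5 -> clock=73.
Op 24: insert f.com -> 10.0.0.3 (expiry=73+2=75). clock=73
Op 25: insert b.com -> 10.0.0.4 (expiry=73+9=82). clock=73
lookup d.com: not in cache (expired or never inserted)

Answer: NXDOMAIN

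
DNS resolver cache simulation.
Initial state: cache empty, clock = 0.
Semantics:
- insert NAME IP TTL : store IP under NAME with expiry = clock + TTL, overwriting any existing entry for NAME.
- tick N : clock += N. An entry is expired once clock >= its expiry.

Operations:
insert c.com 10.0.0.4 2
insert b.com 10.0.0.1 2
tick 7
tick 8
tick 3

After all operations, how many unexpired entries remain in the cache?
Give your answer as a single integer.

Op 1: insert c.com -> 10.0.0.4 (expiry=0+2=2). clock=0
Op 2: insert b.com -> 10.0.0.1 (expiry=0+2=2). clock=0
Op 3: tick 7 -> clock=7. purged={b.com,c.com}
Op 4: tick 8 -> clock=15.
Op 5: tick 3 -> clock=18.
Final cache (unexpired): {} -> size=0

Answer: 0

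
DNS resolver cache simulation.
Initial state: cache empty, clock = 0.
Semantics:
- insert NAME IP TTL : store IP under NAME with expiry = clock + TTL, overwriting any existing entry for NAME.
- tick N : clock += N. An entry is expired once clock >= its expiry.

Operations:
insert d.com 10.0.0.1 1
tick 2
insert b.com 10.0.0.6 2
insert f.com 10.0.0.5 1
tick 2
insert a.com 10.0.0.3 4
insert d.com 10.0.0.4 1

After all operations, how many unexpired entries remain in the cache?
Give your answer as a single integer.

Answer: 2

Derivation:
Op 1: insert d.com -> 10.0.0.1 (expiry=0+1=1). clock=0
Op 2: tick 2 -> clock=2. purged={d.com}
Op 3: insert b.com -> 10.0.0.6 (expiry=2+2=4). clock=2
Op 4: insert f.com -> 10.0.0.5 (expiry=2+1=3). clock=2
Op 5: tick 2 -> clock=4. purged={b.com,f.com}
Op 6: insert a.com -> 10.0.0.3 (expiry=4+4=8). clock=4
Op 7: insert d.com -> 10.0.0.4 (expiry=4+1=5). clock=4
Final cache (unexpired): {a.com,d.com} -> size=2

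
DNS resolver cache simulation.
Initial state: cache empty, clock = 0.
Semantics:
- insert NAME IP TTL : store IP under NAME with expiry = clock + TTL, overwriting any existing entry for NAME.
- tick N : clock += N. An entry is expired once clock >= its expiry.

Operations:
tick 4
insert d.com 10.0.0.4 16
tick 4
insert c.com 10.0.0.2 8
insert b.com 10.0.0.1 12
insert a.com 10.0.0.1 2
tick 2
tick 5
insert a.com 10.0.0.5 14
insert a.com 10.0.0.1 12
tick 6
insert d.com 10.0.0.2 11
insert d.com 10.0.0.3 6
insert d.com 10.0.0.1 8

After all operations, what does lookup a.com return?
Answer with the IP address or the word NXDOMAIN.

Answer: 10.0.0.1

Derivation:
Op 1: tick 4 -> clock=4.
Op 2: insert d.com -> 10.0.0.4 (expiry=4+16=20). clock=4
Op 3: tick 4 -> clock=8.
Op 4: insert c.com -> 10.0.0.2 (expiry=8+8=16). clock=8
Op 5: insert b.com -> 10.0.0.1 (expiry=8+12=20). clock=8
Op 6: insert a.com -> 10.0.0.1 (expiry=8+2=10). clock=8
Op 7: tick 2 -> clock=10. purged={a.com}
Op 8: tick 5 -> clock=15.
Op 9: insert a.com -> 10.0.0.5 (expiry=15+14=29). clock=15
Op 10: insert a.com -> 10.0.0.1 (expiry=15+12=27). clock=15
Op 11: tick 6 -> clock=21. purged={b.com,c.com,d.com}
Op 12: insert d.com -> 10.0.0.2 (expiry=21+11=32). clock=21
Op 13: insert d.com -> 10.0.0.3 (expiry=21+6=27). clock=21
Op 14: insert d.com -> 10.0.0.1 (expiry=21+8=29). clock=21
lookup a.com: present, ip=10.0.0.1 expiry=27 > clock=21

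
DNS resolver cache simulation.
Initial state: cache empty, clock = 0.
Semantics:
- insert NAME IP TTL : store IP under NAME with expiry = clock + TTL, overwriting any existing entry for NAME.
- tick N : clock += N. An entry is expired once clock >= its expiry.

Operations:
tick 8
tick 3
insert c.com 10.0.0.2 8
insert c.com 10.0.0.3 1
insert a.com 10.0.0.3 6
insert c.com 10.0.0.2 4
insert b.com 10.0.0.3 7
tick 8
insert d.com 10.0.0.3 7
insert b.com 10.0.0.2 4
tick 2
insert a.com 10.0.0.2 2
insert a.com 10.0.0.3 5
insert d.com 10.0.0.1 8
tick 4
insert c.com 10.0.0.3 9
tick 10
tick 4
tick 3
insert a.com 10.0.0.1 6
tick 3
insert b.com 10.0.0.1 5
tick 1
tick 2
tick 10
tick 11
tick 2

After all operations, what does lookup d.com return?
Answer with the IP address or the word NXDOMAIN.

Answer: NXDOMAIN

Derivation:
Op 1: tick 8 -> clock=8.
Op 2: tick 3 -> clock=11.
Op 3: insert c.com -> 10.0.0.2 (expiry=11+8=19). clock=11
Op 4: insert c.com -> 10.0.0.3 (expiry=11+1=12). clock=11
Op 5: insert a.com -> 10.0.0.3 (expiry=11+6=17). clock=11
Op 6: insert c.com -> 10.0.0.2 (expiry=11+4=15). clock=11
Op 7: insert b.com -> 10.0.0.3 (expiry=11+7=18). clock=11
Op 8: tick 8 -> clock=19. purged={a.com,b.com,c.com}
Op 9: insert d.com -> 10.0.0.3 (expiry=19+7=26). clock=19
Op 10: insert b.com -> 10.0.0.2 (expiry=19+4=23). clock=19
Op 11: tick 2 -> clock=21.
Op 12: insert a.com -> 10.0.0.2 (expiry=21+2=23). clock=21
Op 13: insert a.com -> 10.0.0.3 (expiry=21+5=26). clock=21
Op 14: insert d.com -> 10.0.0.1 (expiry=21+8=29). clock=21
Op 15: tick 4 -> clock=25. purged={b.com}
Op 16: insert c.com -> 10.0.0.3 (expiry=25+9=34). clock=25
Op 17: tick 10 -> clock=35. purged={a.com,c.com,d.com}
Op 18: tick 4 -> clock=39.
Op 19: tick 3 -> clock=42.
Op 20: insert a.com -> 10.0.0.1 (expiry=42+6=48). clock=42
Op 21: tick 3 -> clock=45.
Op 22: insert b.com -> 10.0.0.1 (expiry=45+5=50). clock=45
Op 23: tick 1 -> clock=46.
Op 24: tick 2 -> clock=48. purged={a.com}
Op 25: tick 10 -> clock=58. purged={b.com}
Op 26: tick 11 -> clock=69.
Op 27: tick 2 -> clock=71.
lookup d.com: not in cache (expired or never inserted)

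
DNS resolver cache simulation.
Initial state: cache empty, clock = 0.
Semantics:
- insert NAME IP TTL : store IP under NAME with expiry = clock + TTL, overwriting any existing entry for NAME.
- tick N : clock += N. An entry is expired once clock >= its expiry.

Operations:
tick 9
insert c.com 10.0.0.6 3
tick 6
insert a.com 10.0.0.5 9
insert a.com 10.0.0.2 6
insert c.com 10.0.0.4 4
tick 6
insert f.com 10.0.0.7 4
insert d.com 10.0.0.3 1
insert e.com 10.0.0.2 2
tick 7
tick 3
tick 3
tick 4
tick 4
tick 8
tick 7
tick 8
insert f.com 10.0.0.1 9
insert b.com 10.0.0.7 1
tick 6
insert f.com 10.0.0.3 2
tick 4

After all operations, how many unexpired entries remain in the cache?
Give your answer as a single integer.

Answer: 0

Derivation:
Op 1: tick 9 -> clock=9.
Op 2: insert c.com -> 10.0.0.6 (expiry=9+3=12). clock=9
Op 3: tick 6 -> clock=15. purged={c.com}
Op 4: insert a.com -> 10.0.0.5 (expiry=15+9=24). clock=15
Op 5: insert a.com -> 10.0.0.2 (expiry=15+6=21). clock=15
Op 6: insert c.com -> 10.0.0.4 (expiry=15+4=19). clock=15
Op 7: tick 6 -> clock=21. purged={a.com,c.com}
Op 8: insert f.com -> 10.0.0.7 (expiry=21+4=25). clock=21
Op 9: insert d.com -> 10.0.0.3 (expiry=21+1=22). clock=21
Op 10: insert e.com -> 10.0.0.2 (expiry=21+2=23). clock=21
Op 11: tick 7 -> clock=28. purged={d.com,e.com,f.com}
Op 12: tick 3 -> clock=31.
Op 13: tick 3 -> clock=34.
Op 14: tick 4 -> clock=38.
Op 15: tick 4 -> clock=42.
Op 16: tick 8 -> clock=50.
Op 17: tick 7 -> clock=57.
Op 18: tick 8 -> clock=65.
Op 19: insert f.com -> 10.0.0.1 (expiry=65+9=74). clock=65
Op 20: insert b.com -> 10.0.0.7 (expiry=65+1=66). clock=65
Op 21: tick 6 -> clock=71. purged={b.com}
Op 22: insert f.com -> 10.0.0.3 (expiry=71+2=73). clock=71
Op 23: tick 4 -> clock=75. purged={f.com}
Final cache (unexpired): {} -> size=0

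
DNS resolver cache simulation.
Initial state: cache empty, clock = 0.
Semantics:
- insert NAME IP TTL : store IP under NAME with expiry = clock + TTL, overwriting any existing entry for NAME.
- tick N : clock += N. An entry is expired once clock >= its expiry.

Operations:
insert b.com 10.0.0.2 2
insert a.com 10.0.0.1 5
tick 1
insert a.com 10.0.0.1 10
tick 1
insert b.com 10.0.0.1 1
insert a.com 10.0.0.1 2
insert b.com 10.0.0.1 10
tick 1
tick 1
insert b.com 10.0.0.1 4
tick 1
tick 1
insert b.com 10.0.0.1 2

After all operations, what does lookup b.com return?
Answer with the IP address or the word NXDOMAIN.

Answer: 10.0.0.1

Derivation:
Op 1: insert b.com -> 10.0.0.2 (expiry=0+2=2). clock=0
Op 2: insert a.com -> 10.0.0.1 (expiry=0+5=5). clock=0
Op 3: tick 1 -> clock=1.
Op 4: insert a.com -> 10.0.0.1 (expiry=1+10=11). clock=1
Op 5: tick 1 -> clock=2. purged={b.com}
Op 6: insert b.com -> 10.0.0.1 (expiry=2+1=3). clock=2
Op 7: insert a.com -> 10.0.0.1 (expiry=2+2=4). clock=2
Op 8: insert b.com -> 10.0.0.1 (expiry=2+10=12). clock=2
Op 9: tick 1 -> clock=3.
Op 10: tick 1 -> clock=4. purged={a.com}
Op 11: insert b.com -> 10.0.0.1 (expiry=4+4=8). clock=4
Op 12: tick 1 -> clock=5.
Op 13: tick 1 -> clock=6.
Op 14: insert b.com -> 10.0.0.1 (expiry=6+2=8). clock=6
lookup b.com: present, ip=10.0.0.1 expiry=8 > clock=6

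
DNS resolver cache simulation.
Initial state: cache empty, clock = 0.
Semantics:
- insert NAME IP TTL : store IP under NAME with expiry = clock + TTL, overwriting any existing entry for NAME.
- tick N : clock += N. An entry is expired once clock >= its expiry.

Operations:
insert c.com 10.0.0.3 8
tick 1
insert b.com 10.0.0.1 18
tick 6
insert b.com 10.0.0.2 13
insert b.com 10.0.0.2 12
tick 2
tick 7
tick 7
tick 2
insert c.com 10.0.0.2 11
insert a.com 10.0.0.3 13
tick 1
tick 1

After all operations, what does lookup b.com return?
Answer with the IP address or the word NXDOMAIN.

Answer: NXDOMAIN

Derivation:
Op 1: insert c.com -> 10.0.0.3 (expiry=0+8=8). clock=0
Op 2: tick 1 -> clock=1.
Op 3: insert b.com -> 10.0.0.1 (expiry=1+18=19). clock=1
Op 4: tick 6 -> clock=7.
Op 5: insert b.com -> 10.0.0.2 (expiry=7+13=20). clock=7
Op 6: insert b.com -> 10.0.0.2 (expiry=7+12=19). clock=7
Op 7: tick 2 -> clock=9. purged={c.com}
Op 8: tick 7 -> clock=16.
Op 9: tick 7 -> clock=23. purged={b.com}
Op 10: tick 2 -> clock=25.
Op 11: insert c.com -> 10.0.0.2 (expiry=25+11=36). clock=25
Op 12: insert a.com -> 10.0.0.3 (expiry=25+13=38). clock=25
Op 13: tick 1 -> clock=26.
Op 14: tick 1 -> clock=27.
lookup b.com: not in cache (expired or never inserted)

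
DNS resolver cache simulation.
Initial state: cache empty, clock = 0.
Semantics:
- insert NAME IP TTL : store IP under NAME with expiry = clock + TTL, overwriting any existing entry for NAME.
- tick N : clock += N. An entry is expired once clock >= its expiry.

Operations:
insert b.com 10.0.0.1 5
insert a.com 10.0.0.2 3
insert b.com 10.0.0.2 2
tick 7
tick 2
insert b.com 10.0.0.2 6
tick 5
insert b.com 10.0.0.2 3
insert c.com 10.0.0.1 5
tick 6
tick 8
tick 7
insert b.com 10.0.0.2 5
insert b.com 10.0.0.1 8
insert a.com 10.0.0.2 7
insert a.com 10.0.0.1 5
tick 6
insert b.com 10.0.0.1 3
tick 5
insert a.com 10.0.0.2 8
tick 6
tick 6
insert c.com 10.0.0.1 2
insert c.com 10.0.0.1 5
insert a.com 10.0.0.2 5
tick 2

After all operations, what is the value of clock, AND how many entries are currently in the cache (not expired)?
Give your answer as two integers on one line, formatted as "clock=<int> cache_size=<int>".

Answer: clock=60 cache_size=2

Derivation:
Op 1: insert b.com -> 10.0.0.1 (expiry=0+5=5). clock=0
Op 2: insert a.com -> 10.0.0.2 (expiry=0+3=3). clock=0
Op 3: insert b.com -> 10.0.0.2 (expiry=0+2=2). clock=0
Op 4: tick 7 -> clock=7. purged={a.com,b.com}
Op 5: tick 2 -> clock=9.
Op 6: insert b.com -> 10.0.0.2 (expiry=9+6=15). clock=9
Op 7: tick 5 -> clock=14.
Op 8: insert b.com -> 10.0.0.2 (expiry=14+3=17). clock=14
Op 9: insert c.com -> 10.0.0.1 (expiry=14+5=19). clock=14
Op 10: tick 6 -> clock=20. purged={b.com,c.com}
Op 11: tick 8 -> clock=28.
Op 12: tick 7 -> clock=35.
Op 13: insert b.com -> 10.0.0.2 (expiry=35+5=40). clock=35
Op 14: insert b.com -> 10.0.0.1 (expiry=35+8=43). clock=35
Op 15: insert a.com -> 10.0.0.2 (expiry=35+7=42). clock=35
Op 16: insert a.com -> 10.0.0.1 (expiry=35+5=40). clock=35
Op 17: tick 6 -> clock=41. purged={a.com}
Op 18: insert b.com -> 10.0.0.1 (expiry=41+3=44). clock=41
Op 19: tick 5 -> clock=46. purged={b.com}
Op 20: insert a.com -> 10.0.0.2 (expiry=46+8=54). clock=46
Op 21: tick 6 -> clock=52.
Op 22: tick 6 -> clock=58. purged={a.com}
Op 23: insert c.com -> 10.0.0.1 (expiry=58+2=60). clock=58
Op 24: insert c.com -> 10.0.0.1 (expiry=58+5=63). clock=58
Op 25: insert a.com -> 10.0.0.2 (expiry=58+5=63). clock=58
Op 26: tick 2 -> clock=60.
Final clock = 60
Final cache (unexpired): {a.com,c.com} -> size=2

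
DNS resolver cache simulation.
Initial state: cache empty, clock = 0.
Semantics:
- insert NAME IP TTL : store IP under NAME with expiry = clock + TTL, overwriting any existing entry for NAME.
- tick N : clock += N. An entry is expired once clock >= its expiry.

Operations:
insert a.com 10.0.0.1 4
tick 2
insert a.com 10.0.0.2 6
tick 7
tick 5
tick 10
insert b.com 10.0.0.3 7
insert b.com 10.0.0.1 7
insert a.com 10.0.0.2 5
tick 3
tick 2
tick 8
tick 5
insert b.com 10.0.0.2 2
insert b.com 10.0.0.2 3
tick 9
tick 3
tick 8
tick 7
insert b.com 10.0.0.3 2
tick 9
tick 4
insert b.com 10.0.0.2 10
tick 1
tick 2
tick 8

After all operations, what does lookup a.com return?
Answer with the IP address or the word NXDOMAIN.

Answer: NXDOMAIN

Derivation:
Op 1: insert a.com -> 10.0.0.1 (expiry=0+4=4). clock=0
Op 2: tick 2 -> clock=2.
Op 3: insert a.com -> 10.0.0.2 (expiry=2+6=8). clock=2
Op 4: tick 7 -> clock=9. purged={a.com}
Op 5: tick 5 -> clock=14.
Op 6: tick 10 -> clock=24.
Op 7: insert b.com -> 10.0.0.3 (expiry=24+7=31). clock=24
Op 8: insert b.com -> 10.0.0.1 (expiry=24+7=31). clock=24
Op 9: insert a.com -> 10.0.0.2 (expiry=24+5=29). clock=24
Op 10: tick 3 -> clock=27.
Op 11: tick 2 -> clock=29. purged={a.com}
Op 12: tick 8 -> clock=37. purged={b.com}
Op 13: tick 5 -> clock=42.
Op 14: insert b.com -> 10.0.0.2 (expiry=42+2=44). clock=42
Op 15: insert b.com -> 10.0.0.2 (expiry=42+3=45). clock=42
Op 16: tick 9 -> clock=51. purged={b.com}
Op 17: tick 3 -> clock=54.
Op 18: tick 8 -> clock=62.
Op 19: tick 7 -> clock=69.
Op 20: insert b.com -> 10.0.0.3 (expiry=69+2=71). clock=69
Op 21: tick 9 -> clock=78. purged={b.com}
Op 22: tick 4 -> clock=82.
Op 23: insert b.com -> 10.0.0.2 (expiry=82+10=92). clock=82
Op 24: tick 1 -> clock=83.
Op 25: tick 2 -> clock=85.
Op 26: tick 8 -> clock=93. purged={b.com}
lookup a.com: not in cache (expired or never inserted)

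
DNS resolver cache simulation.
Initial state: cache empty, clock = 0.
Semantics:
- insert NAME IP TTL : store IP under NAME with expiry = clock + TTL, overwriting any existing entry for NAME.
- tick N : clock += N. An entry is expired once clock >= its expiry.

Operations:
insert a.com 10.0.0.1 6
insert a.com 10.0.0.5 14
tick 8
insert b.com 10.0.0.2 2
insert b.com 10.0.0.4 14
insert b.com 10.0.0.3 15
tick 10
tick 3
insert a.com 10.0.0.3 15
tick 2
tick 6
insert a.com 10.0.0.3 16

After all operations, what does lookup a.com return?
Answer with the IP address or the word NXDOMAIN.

Answer: 10.0.0.3

Derivation:
Op 1: insert a.com -> 10.0.0.1 (expiry=0+6=6). clock=0
Op 2: insert a.com -> 10.0.0.5 (expiry=0+14=14). clock=0
Op 3: tick 8 -> clock=8.
Op 4: insert b.com -> 10.0.0.2 (expiry=8+2=10). clock=8
Op 5: insert b.com -> 10.0.0.4 (expiry=8+14=22). clock=8
Op 6: insert b.com -> 10.0.0.3 (expiry=8+15=23). clock=8
Op 7: tick 10 -> clock=18. purged={a.com}
Op 8: tick 3 -> clock=21.
Op 9: insert a.com -> 10.0.0.3 (expiry=21+15=36). clock=21
Op 10: tick 2 -> clock=23. purged={b.com}
Op 11: tick 6 -> clock=29.
Op 12: insert a.com -> 10.0.0.3 (expiry=29+16=45). clock=29
lookup a.com: present, ip=10.0.0.3 expiry=45 > clock=29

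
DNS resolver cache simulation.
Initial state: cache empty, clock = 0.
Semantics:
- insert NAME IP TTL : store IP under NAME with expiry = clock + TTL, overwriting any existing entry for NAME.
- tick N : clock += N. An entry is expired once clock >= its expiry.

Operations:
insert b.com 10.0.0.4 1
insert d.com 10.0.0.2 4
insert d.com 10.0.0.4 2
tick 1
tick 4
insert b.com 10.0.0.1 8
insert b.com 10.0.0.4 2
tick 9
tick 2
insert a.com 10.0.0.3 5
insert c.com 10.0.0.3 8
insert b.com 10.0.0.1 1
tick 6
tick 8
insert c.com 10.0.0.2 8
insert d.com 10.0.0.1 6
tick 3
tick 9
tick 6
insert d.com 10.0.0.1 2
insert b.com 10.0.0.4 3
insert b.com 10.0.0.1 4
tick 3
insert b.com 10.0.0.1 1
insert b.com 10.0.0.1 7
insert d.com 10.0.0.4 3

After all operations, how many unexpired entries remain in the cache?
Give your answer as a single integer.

Answer: 2

Derivation:
Op 1: insert b.com -> 10.0.0.4 (expiry=0+1=1). clock=0
Op 2: insert d.com -> 10.0.0.2 (expiry=0+4=4). clock=0
Op 3: insert d.com -> 10.0.0.4 (expiry=0+2=2). clock=0
Op 4: tick 1 -> clock=1. purged={b.com}
Op 5: tick 4 -> clock=5. purged={d.com}
Op 6: insert b.com -> 10.0.0.1 (expiry=5+8=13). clock=5
Op 7: insert b.com -> 10.0.0.4 (expiry=5+2=7). clock=5
Op 8: tick 9 -> clock=14. purged={b.com}
Op 9: tick 2 -> clock=16.
Op 10: insert a.com -> 10.0.0.3 (expiry=16+5=21). clock=16
Op 11: insert c.com -> 10.0.0.3 (expiry=16+8=24). clock=16
Op 12: insert b.com -> 10.0.0.1 (expiry=16+1=17). clock=16
Op 13: tick 6 -> clock=22. purged={a.com,b.com}
Op 14: tick 8 -> clock=30. purged={c.com}
Op 15: insert c.com -> 10.0.0.2 (expiry=30+8=38). clock=30
Op 16: insert d.com -> 10.0.0.1 (expiry=30+6=36). clock=30
Op 17: tick 3 -> clock=33.
Op 18: tick 9 -> clock=42. purged={c.com,d.com}
Op 19: tick 6 -> clock=48.
Op 20: insert d.com -> 10.0.0.1 (expiry=48+2=50). clock=48
Op 21: insert b.com -> 10.0.0.4 (expiry=48+3=51). clock=48
Op 22: insert b.com -> 10.0.0.1 (expiry=48+4=52). clock=48
Op 23: tick 3 -> clock=51. purged={d.com}
Op 24: insert b.com -> 10.0.0.1 (expiry=51+1=52). clock=51
Op 25: insert b.com -> 10.0.0.1 (expiry=51+7=58). clock=51
Op 26: insert d.com -> 10.0.0.4 (expiry=51+3=54). clock=51
Final cache (unexpired): {b.com,d.com} -> size=2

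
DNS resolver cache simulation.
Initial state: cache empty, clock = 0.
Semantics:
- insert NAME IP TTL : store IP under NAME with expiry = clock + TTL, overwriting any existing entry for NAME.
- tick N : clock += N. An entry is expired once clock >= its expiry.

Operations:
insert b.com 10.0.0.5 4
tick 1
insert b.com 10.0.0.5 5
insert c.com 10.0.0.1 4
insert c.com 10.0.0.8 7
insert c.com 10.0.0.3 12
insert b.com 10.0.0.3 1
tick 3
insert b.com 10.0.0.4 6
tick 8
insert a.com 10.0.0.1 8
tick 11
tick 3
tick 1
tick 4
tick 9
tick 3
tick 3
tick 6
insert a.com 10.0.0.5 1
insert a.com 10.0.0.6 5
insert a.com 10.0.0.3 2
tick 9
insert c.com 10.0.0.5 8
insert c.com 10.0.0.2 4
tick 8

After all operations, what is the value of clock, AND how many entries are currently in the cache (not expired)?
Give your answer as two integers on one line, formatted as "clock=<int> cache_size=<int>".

Answer: clock=69 cache_size=0

Derivation:
Op 1: insert b.com -> 10.0.0.5 (expiry=0+4=4). clock=0
Op 2: tick 1 -> clock=1.
Op 3: insert b.com -> 10.0.0.5 (expiry=1+5=6). clock=1
Op 4: insert c.com -> 10.0.0.1 (expiry=1+4=5). clock=1
Op 5: insert c.com -> 10.0.0.8 (expiry=1+7=8). clock=1
Op 6: insert c.com -> 10.0.0.3 (expiry=1+12=13). clock=1
Op 7: insert b.com -> 10.0.0.3 (expiry=1+1=2). clock=1
Op 8: tick 3 -> clock=4. purged={b.com}
Op 9: insert b.com -> 10.0.0.4 (expiry=4+6=10). clock=4
Op 10: tick 8 -> clock=12. purged={b.com}
Op 11: insert a.com -> 10.0.0.1 (expiry=12+8=20). clock=12
Op 12: tick 11 -> clock=23. purged={a.com,c.com}
Op 13: tick 3 -> clock=26.
Op 14: tick 1 -> clock=27.
Op 15: tick 4 -> clock=31.
Op 16: tick 9 -> clock=40.
Op 17: tick 3 -> clock=43.
Op 18: tick 3 -> clock=46.
Op 19: tick 6 -> clock=52.
Op 20: insert a.com -> 10.0.0.5 (expiry=52+1=53). clock=52
Op 21: insert a.com -> 10.0.0.6 (expiry=52+5=57). clock=52
Op 22: insert a.com -> 10.0.0.3 (expiry=52+2=54). clock=52
Op 23: tick 9 -> clock=61. purged={a.com}
Op 24: insert c.com -> 10.0.0.5 (expiry=61+8=69). clock=61
Op 25: insert c.com -> 10.0.0.2 (expiry=61+4=65). clock=61
Op 26: tick 8 -> clock=69. purged={c.com}
Final clock = 69
Final cache (unexpired): {} -> size=0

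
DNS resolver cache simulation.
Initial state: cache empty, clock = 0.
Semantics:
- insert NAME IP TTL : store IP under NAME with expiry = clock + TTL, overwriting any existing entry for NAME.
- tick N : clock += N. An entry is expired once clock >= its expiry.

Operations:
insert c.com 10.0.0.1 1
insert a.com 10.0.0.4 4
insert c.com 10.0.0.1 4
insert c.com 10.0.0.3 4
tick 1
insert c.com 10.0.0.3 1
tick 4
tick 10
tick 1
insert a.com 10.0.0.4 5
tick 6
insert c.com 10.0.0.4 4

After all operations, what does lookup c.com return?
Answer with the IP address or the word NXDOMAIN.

Answer: 10.0.0.4

Derivation:
Op 1: insert c.com -> 10.0.0.1 (expiry=0+1=1). clock=0
Op 2: insert a.com -> 10.0.0.4 (expiry=0+4=4). clock=0
Op 3: insert c.com -> 10.0.0.1 (expiry=0+4=4). clock=0
Op 4: insert c.com -> 10.0.0.3 (expiry=0+4=4). clock=0
Op 5: tick 1 -> clock=1.
Op 6: insert c.com -> 10.0.0.3 (expiry=1+1=2). clock=1
Op 7: tick 4 -> clock=5. purged={a.com,c.com}
Op 8: tick 10 -> clock=15.
Op 9: tick 1 -> clock=16.
Op 10: insert a.com -> 10.0.0.4 (expiry=16+5=21). clock=16
Op 11: tick 6 -> clock=22. purged={a.com}
Op 12: insert c.com -> 10.0.0.4 (expiry=22+4=26). clock=22
lookup c.com: present, ip=10.0.0.4 expiry=26 > clock=22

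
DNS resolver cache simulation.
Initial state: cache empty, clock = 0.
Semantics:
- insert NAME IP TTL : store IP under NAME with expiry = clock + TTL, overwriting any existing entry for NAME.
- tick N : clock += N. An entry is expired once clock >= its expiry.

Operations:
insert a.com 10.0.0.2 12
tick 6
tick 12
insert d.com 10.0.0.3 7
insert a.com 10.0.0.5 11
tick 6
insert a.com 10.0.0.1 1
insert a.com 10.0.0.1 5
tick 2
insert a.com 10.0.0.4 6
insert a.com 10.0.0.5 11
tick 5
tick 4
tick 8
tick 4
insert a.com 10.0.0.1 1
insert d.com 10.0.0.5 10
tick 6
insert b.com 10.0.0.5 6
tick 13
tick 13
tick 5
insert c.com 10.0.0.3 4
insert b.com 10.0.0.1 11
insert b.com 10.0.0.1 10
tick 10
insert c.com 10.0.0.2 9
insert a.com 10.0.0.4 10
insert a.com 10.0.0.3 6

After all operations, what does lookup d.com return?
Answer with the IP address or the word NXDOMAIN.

Op 1: insert a.com -> 10.0.0.2 (expiry=0+12=12). clock=0
Op 2: tick 6 -> clock=6.
Op 3: tick 12 -> clock=18. purged={a.com}
Op 4: insert d.com -> 10.0.0.3 (expiry=18+7=25). clock=18
Op 5: insert a.com -> 10.0.0.5 (expiry=18+11=29). clock=18
Op 6: tick 6 -> clock=24.
Op 7: insert a.com -> 10.0.0.1 (expiry=24+1=25). clock=24
Op 8: insert a.com -> 10.0.0.1 (expiry=24+5=29). clock=24
Op 9: tick 2 -> clock=26. purged={d.com}
Op 10: insert a.com -> 10.0.0.4 (expiry=26+6=32). clock=26
Op 11: insert a.com -> 10.0.0.5 (expiry=26+11=37). clock=26
Op 12: tick 5 -> clock=31.
Op 13: tick 4 -> clock=35.
Op 14: tick 8 -> clock=43. purged={a.com}
Op 15: tick 4 -> clock=47.
Op 16: insert a.com -> 10.0.0.1 (expiry=47+1=48). clock=47
Op 17: insert d.com -> 10.0.0.5 (expiry=47+10=57). clock=47
Op 18: tick 6 -> clock=53. purged={a.com}
Op 19: insert b.com -> 10.0.0.5 (expiry=53+6=59). clock=53
Op 20: tick 13 -> clock=66. purged={b.com,d.com}
Op 21: tick 13 -> clock=79.
Op 22: tick 5 -> clock=84.
Op 23: insert c.com -> 10.0.0.3 (expiry=84+4=88). clock=84
Op 24: insert b.com -> 10.0.0.1 (expiry=84+11=95). clock=84
Op 25: insert b.com -> 10.0.0.1 (expiry=84+10=94). clock=84
Op 26: tick 10 -> clock=94. purged={b.com,c.com}
Op 27: insert c.com -> 10.0.0.2 (expiry=94+9=103). clock=94
Op 28: insert a.com -> 10.0.0.4 (expiry=94+10=104). clock=94
Op 29: insert a.com -> 10.0.0.3 (expiry=94+6=100). clock=94
lookup d.com: not in cache (expired or never inserted)

Answer: NXDOMAIN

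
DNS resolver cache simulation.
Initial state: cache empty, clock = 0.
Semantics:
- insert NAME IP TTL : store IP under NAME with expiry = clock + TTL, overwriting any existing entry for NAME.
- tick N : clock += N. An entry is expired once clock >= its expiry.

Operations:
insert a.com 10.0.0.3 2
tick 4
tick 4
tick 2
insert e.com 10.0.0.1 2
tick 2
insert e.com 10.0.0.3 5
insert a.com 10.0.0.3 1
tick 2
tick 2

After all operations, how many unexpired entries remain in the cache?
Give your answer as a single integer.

Op 1: insert a.com -> 10.0.0.3 (expiry=0+2=2). clock=0
Op 2: tick 4 -> clock=4. purged={a.com}
Op 3: tick 4 -> clock=8.
Op 4: tick 2 -> clock=10.
Op 5: insert e.com -> 10.0.0.1 (expiry=10+2=12). clock=10
Op 6: tick 2 -> clock=12. purged={e.com}
Op 7: insert e.com -> 10.0.0.3 (expiry=12+5=17). clock=12
Op 8: insert a.com -> 10.0.0.3 (expiry=12+1=13). clock=12
Op 9: tick 2 -> clock=14. purged={a.com}
Op 10: tick 2 -> clock=16.
Final cache (unexpired): {e.com} -> size=1

Answer: 1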